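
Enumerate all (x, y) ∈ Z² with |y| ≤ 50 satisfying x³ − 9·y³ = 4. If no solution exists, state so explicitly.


The equation is x³ - 9y³ = 4. For fixed y, x³ = 9·y³ + 4, so a solution requires the RHS to be a perfect cube.
Strategy: iterate y from -50 to 50, compute RHS = 9·y³ + 4, and check whether it is a (positive or negative) perfect cube.
Check small values of y:
  y = 0: RHS = 4 is not a perfect cube.
  y = 1: RHS = 13 is not a perfect cube.
  y = -1: RHS = -5 is not a perfect cube.
  y = 2: RHS = 76 is not a perfect cube.
  y = -2: RHS = -68 is not a perfect cube.
  y = 3: RHS = 247 is not a perfect cube.
  y = -3: RHS = -239 is not a perfect cube.
Continuing the search up to |y| = 50 finds no solutions either.
No (x, y) in the scanned range satisfies the equation.

No integer solutions with |y| ≤ 50.


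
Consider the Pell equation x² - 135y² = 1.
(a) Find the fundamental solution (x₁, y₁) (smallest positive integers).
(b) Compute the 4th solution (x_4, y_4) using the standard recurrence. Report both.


Step 1: Find the fundamental solution (x₁, y₁) of x² - 135y² = 1.
  Expand √135 as a continued fraction. a₀ = ⌊√135⌋ = 11; iterate m_{k+1} = d_k·a_k − m_k, d_{k+1} = (135 − m_{k+1}²)/d_k, a_{k+1} = ⌊(a₀ + m_{k+1})/d_{k+1}⌋ (starting m₀ = 0, d₀ = 1), with convergents p_k = a_k·p_{k-1} + p_{k-2}, q_k = a_k·q_{k-1} + q_{k-2} (p₋₁ = 1, q₋₁ = 0):
  k = 0: a₀ = 11; p₀/q₀ = 11/1; p₀² − 135·q₀² = 121 − 135 = -14.
  k = 1: m = 11, d = 14, a = ⌊(11 + 11)/14⌋ = 1; p/q = (1·11 + 1)/(1·1 + 0) = 12/1; p² − 135·q² = 144 − 135 = 9.
  k = 2: m = 3, d = 9, a = ⌊(11 + 3)/9⌋ = 1; p/q = (1·12 + 11)/(1·1 + 1) = 23/2; p² − 135·q² = 529 − 540 = -11.
  k = 3: m = 6, d = 11, a = ⌊(11 + 6)/11⌋ = 1; p/q = (1·23 + 12)/(1·2 + 1) = 35/3; p² − 135·q² = 1225 − 1215 = 10.
  k = 4: m = 5, d = 10, a = ⌊(11 + 5)/10⌋ = 1; p/q = (1·35 + 23)/(1·3 + 2) = 58/5; p² − 135·q² = 3364 − 3375 = -11.
  k = 5: m = 5, d = 11, a = ⌊(11 + 5)/11⌋ = 1; p/q = (1·58 + 35)/(1·5 + 3) = 93/8; p² − 135·q² = 8649 − 8640 = 9.
  k = 6: m = 6, d = 9, a = ⌊(11 + 6)/9⌋ = 1; p/q = (1·93 + 58)/(1·8 + 5) = 151/13; p² − 135·q² = 22801 − 22815 = -14.
  k = 7: m = 3, d = 14, a = ⌊(11 + 3)/14⌋ = 1; p/q = (1·151 + 93)/(1·13 + 8) = 244/21; p² − 135·q² = 59536 − 59535 = 1.
  The first convergent with p² − 135·q² = 1 gives the fundamental solution (x₁, y₁) = (244, 21).
Step 2: Apply the recurrence (x_{n+1}, y_{n+1}) = (x₁x_n + 135y₁y_n, x₁y_n + y₁x_n) repeatedly.
  From (x_1, y_1) = (244, 21): x_2 = 244·244 + 135·21·21 = 119071; y_2 = 244·21 + 21·244 = 10248.
  From (x_2, y_2) = (119071, 10248): x_3 = 244·119071 + 135·21·10248 = 58106404; y_3 = 244·10248 + 21·119071 = 5001003.
  From (x_3, y_3) = (58106404, 5001003): x_4 = 244·58106404 + 135·21·5001003 = 28355806081; y_4 = 244·5001003 + 21·58106404 = 2440479216.
Step 3: Verify x_4² - 135·y_4² = 804051738503276578561 - 804051738503276578560 = 1 (should be 1). ✓

(x_1, y_1) = (244, 21); (x_4, y_4) = (28355806081, 2440479216).


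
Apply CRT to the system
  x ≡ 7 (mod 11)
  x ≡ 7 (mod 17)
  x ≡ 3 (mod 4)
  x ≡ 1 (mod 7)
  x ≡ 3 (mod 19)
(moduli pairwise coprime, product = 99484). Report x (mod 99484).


Product of moduli M = 11 · 17 · 4 · 7 · 19 = 99484.
Merge one congruence at a time:
  Start: x ≡ 7 (mod 11).
  Combine with x ≡ 7 (mod 17); new modulus lcm = 187.
    Write x = 7 + 11·t and substitute into x ≡ 7 (mod 17): 11·t ≡ 7 − 7 = 0 (mod 17).
    The inverse of 11 mod 17 is 14 (since 11·14 = 154 = 9·17 + 1), so t ≡ 14·0 = 0 ≡ 0 (mod 17).
    Then x = 7 + 11·0 = 7, valid modulo lcm(11, 17) = 187: x ≡ 7 (mod 187).
  Combine with x ≡ 3 (mod 4); new modulus lcm = 748.
    Write x = 7 + 187·t and substitute into x ≡ 3 (mod 4): 187·t ≡ 3 − 7 = -4 (mod 4).
    Reduce coefficients mod 4: 3·t ≡ 0 (mod 4).
    The inverse of 3 mod 4 is 3 (since 3·3 = 9 = 2·4 + 1), so t ≡ 3·0 = 0 ≡ 0 (mod 4).
    Then x = 7 + 187·0 = 7, valid modulo lcm(187, 4) = 748: x ≡ 7 (mod 748).
  Combine with x ≡ 1 (mod 7); new modulus lcm = 5236.
    Write x = 7 + 748·t and substitute into x ≡ 1 (mod 7): 748·t ≡ 1 − 7 = -6 (mod 7).
    Reduce coefficients mod 7: 6·t ≡ 1 (mod 7).
    The inverse of 6 mod 7 is 6 (since 6·6 = 36 = 5·7 + 1), so t ≡ 6·1 = 6 ≡ 6 (mod 7).
    Then x = 7 + 748·6 = 4495, valid modulo lcm(748, 7) = 5236: x ≡ 4495 (mod 5236).
  Combine with x ≡ 3 (mod 19); new modulus lcm = 99484.
    Write x = 4495 + 5236·t and substitute into x ≡ 3 (mod 19): 5236·t ≡ 3 − 4495 = -4492 (mod 19).
    Reduce coefficients mod 19: 11·t ≡ 11 (mod 19).
    The inverse of 11 mod 19 is 7 (since 11·7 = 77 = 4·19 + 1), so t ≡ 7·11 = 77 ≡ 1 (mod 19).
    Then x = 4495 + 5236·1 = 9731, valid modulo lcm(5236, 19) = 99484: x ≡ 9731 (mod 99484).
Verify against each original: 9731 mod 11 = 7, 9731 mod 17 = 7, 9731 mod 4 = 3, 9731 mod 7 = 1, 9731 mod 19 = 3.

x ≡ 9731 (mod 99484).


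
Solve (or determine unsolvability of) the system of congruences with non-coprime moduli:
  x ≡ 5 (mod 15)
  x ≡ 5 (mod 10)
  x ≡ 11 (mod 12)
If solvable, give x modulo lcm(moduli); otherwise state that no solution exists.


Moduli 15, 10, 12 are not pairwise coprime, so CRT works modulo lcm(m_i) when all pairwise compatibility conditions hold.
Pairwise compatibility: gcd(m_i, m_j) must divide a_i - a_j for every pair.
Merge one congruence at a time:
  Start: x ≡ 5 (mod 15).
  Combine with x ≡ 5 (mod 10): gcd(15, 10) = 5; 5 - 5 = 0, which IS divisible by 5, so compatible.
    Write x = 5 + 15·t and substitute into x ≡ 5 (mod 10): 15·t ≡ 5 − 5 = 0 (mod 10).
    Divide the congruence (and modulus) by g = 5: 3·t ≡ 0 (mod 2).
    Reduce coefficients mod 2: 1·t ≡ 0 (mod 2).
    So t ≡ 0 (mod 2).
    Then x = 5 + 15·0 = 5, valid modulo lcm(15, 10) = 30: x ≡ 5 (mod 30).
  Combine with x ≡ 11 (mod 12): gcd(30, 12) = 6; 11 - 5 = 6, which IS divisible by 6, so compatible.
    Write x = 5 + 30·t and substitute into x ≡ 11 (mod 12): 30·t ≡ 11 − 5 = 6 (mod 12).
    Divide the congruence (and modulus) by g = 6: 5·t ≡ 1 (mod 2).
    Reduce coefficients mod 2: 1·t ≡ 1 (mod 2).
    So t ≡ 1 (mod 2).
    Then x = 5 + 30·1 = 35, valid modulo lcm(30, 12) = 60: x ≡ 35 (mod 60).
Verify: 35 mod 15 = 5, 35 mod 10 = 5, 35 mod 12 = 11.

x ≡ 35 (mod 60).


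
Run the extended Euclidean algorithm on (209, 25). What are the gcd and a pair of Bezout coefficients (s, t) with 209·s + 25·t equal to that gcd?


Euclidean algorithm on (209, 25) — divide until remainder is 0:
  209 = 8 · 25 + 9
  25 = 2 · 9 + 7
  9 = 1 · 7 + 2
  7 = 3 · 2 + 1
  2 = 2 · 1 + 0
gcd(209, 25) = 1.
Track Bezout coefficients alongside the remainders: start with r₀ = 209 = a·1 + b·0 (s = 1, t = 0) and r₁ = 25 = a·0 + b·1 (s = 0, t = 1); each new remainder r_{k+1} = r_{k-1} − q_k·r_k inherits s_{k+1} = s_{k-1} − q_k·s_k, t_{k+1} = t_{k-1} − q_k·t_k, so r_k = a·s_k + b·t_k at every step:
  q = 8: r = 9, s = 1 − 8·0 = 1, t = 0 − 8·1 = -8  (check: 209·1 + 25·(-8) = 9)
  q = 2: r = 7, s = 0 − 2·1 = -2, t = 1 − 2·(-8) = 17  (check: 209·(-2) + 25·17 = 7)
  q = 1: r = 2, s = 1 − 1·(-2) = 3, t = -8 − 1·17 = -25  (check: 209·3 + 25·(-25) = 2)
  q = 3: r = 1, s = -2 − 3·3 = -11, t = 17 − 3·(-25) = 92  (check: 209·(-11) + 25·92 = 1)
The row with r = 1 (the gcd) gives the Bezout coefficients s = -11, t = 92.
Result: 209 · (-11) + 25 · (92) = 1.

gcd(209, 25) = 1; s = -11, t = 92 (check: 209·(-11) + 25·92 = 1).


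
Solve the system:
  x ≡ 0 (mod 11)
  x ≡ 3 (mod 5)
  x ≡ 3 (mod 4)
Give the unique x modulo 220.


Moduli 11, 5, 4 are pairwise coprime; by CRT there is a unique solution modulo M = 11 · 5 · 4 = 220.
Solve pairwise, accumulating the modulus:
  Start with x ≡ 0 (mod 11).
  Combine with x ≡ 3 (mod 5): since gcd(11, 5) = 1, we get a unique residue mod 55.
    Write x = 0 + 11·t and substitute into x ≡ 3 (mod 5): 11·t ≡ 3 − 0 = 3 (mod 5).
    Reduce coefficients mod 5: 1·t ≡ 3 (mod 5).
    So t ≡ 3 (mod 5).
    Then x = 0 + 11·3 = 33, valid modulo lcm(11, 5) = 55: x ≡ 33 (mod 55).
  Combine with x ≡ 3 (mod 4): since gcd(55, 4) = 1, we get a unique residue mod 220.
    Write x = 33 + 55·t and substitute into x ≡ 3 (mod 4): 55·t ≡ 3 − 33 = -30 (mod 4).
    Reduce coefficients mod 4: 3·t ≡ 2 (mod 4).
    The inverse of 3 mod 4 is 3 (since 3·3 = 9 = 2·4 + 1), so t ≡ 3·2 = 6 ≡ 2 (mod 4).
    Then x = 33 + 55·2 = 143, valid modulo lcm(55, 4) = 220: x ≡ 143 (mod 220).
Verify: 143 mod 11 = 0 ✓, 143 mod 5 = 3 ✓, 143 mod 4 = 3 ✓.

x ≡ 143 (mod 220).


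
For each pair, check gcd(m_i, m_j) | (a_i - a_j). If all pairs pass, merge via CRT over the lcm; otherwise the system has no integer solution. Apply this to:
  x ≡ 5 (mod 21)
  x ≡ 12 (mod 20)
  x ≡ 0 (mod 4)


Moduli 21, 20, 4 are not pairwise coprime, so CRT works modulo lcm(m_i) when all pairwise compatibility conditions hold.
Pairwise compatibility: gcd(m_i, m_j) must divide a_i - a_j for every pair.
Merge one congruence at a time:
  Start: x ≡ 5 (mod 21).
  Combine with x ≡ 12 (mod 20): gcd(21, 20) = 1; 12 - 5 = 7, which IS divisible by 1, so compatible.
    Write x = 5 + 21·t and substitute into x ≡ 12 (mod 20): 21·t ≡ 12 − 5 = 7 (mod 20).
    Reduce coefficients mod 20: 1·t ≡ 7 (mod 20).
    So t ≡ 7 (mod 20).
    Then x = 5 + 21·7 = 152, valid modulo lcm(21, 20) = 420: x ≡ 152 (mod 420).
  Combine with x ≡ 0 (mod 4): gcd(420, 4) = 4; 0 - 152 = -152, which IS divisible by 4, so compatible.
    Write x = 152 + 420·t and substitute into x ≡ 0 (mod 4): 420·t ≡ 0 − 152 = -152 (mod 4).
    Divide the congruence (and modulus) by g = 4: 105·t ≡ -38 (mod 1).
    Modulo 1 every t works; take t = 0.
    Then x = 152 + 420·0 = 152, valid modulo lcm(420, 4) = 420: x ≡ 152 (mod 420).
Verify: 152 mod 21 = 5, 152 mod 20 = 12, 152 mod 4 = 0.

x ≡ 152 (mod 420).


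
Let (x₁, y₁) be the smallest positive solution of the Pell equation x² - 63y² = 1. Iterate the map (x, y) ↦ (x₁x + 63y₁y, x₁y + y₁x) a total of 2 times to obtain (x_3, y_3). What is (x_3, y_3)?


Step 1: Find the fundamental solution (x₁, y₁) of x² - 63y² = 1.
  Expand √63 as a continued fraction. a₀ = ⌊√63⌋ = 7; iterate m_{k+1} = d_k·a_k − m_k, d_{k+1} = (63 − m_{k+1}²)/d_k, a_{k+1} = ⌊(a₀ + m_{k+1})/d_{k+1}⌋ (starting m₀ = 0, d₀ = 1), with convergents p_k = a_k·p_{k-1} + p_{k-2}, q_k = a_k·q_{k-1} + q_{k-2} (p₋₁ = 1, q₋₁ = 0):
  k = 0: a₀ = 7; p₀/q₀ = 7/1; p₀² − 63·q₀² = 49 − 63 = -14.
  k = 1: m = 7, d = 14, a = ⌊(7 + 7)/14⌋ = 1; p/q = (1·7 + 1)/(1·1 + 0) = 8/1; p² − 63·q² = 64 − 63 = 1.
  The first convergent with p² − 63·q² = 1 gives the fundamental solution (x₁, y₁) = (8, 1).
Step 2: Apply the recurrence (x_{n+1}, y_{n+1}) = (x₁x_n + 63y₁y_n, x₁y_n + y₁x_n) repeatedly.
  From (x_1, y_1) = (8, 1): x_2 = 8·8 + 63·1·1 = 127; y_2 = 8·1 + 1·8 = 16.
  From (x_2, y_2) = (127, 16): x_3 = 8·127 + 63·1·16 = 2024; y_3 = 8·16 + 1·127 = 255.
Step 3: Verify x_3² - 63·y_3² = 4096576 - 4096575 = 1 (should be 1). ✓

(x_1, y_1) = (8, 1); (x_3, y_3) = (2024, 255).


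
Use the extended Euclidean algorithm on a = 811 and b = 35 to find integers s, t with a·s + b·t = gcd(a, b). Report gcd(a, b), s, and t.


Euclidean algorithm on (811, 35) — divide until remainder is 0:
  811 = 23 · 35 + 6
  35 = 5 · 6 + 5
  6 = 1 · 5 + 1
  5 = 5 · 1 + 0
gcd(811, 35) = 1.
Track Bezout coefficients alongside the remainders: start with r₀ = 811 = a·1 + b·0 (s = 1, t = 0) and r₁ = 35 = a·0 + b·1 (s = 0, t = 1); each new remainder r_{k+1} = r_{k-1} − q_k·r_k inherits s_{k+1} = s_{k-1} − q_k·s_k, t_{k+1} = t_{k-1} − q_k·t_k, so r_k = a·s_k + b·t_k at every step:
  q = 23: r = 6, s = 1 − 23·0 = 1, t = 0 − 23·1 = -23  (check: 811·1 + 35·(-23) = 6)
  q = 5: r = 5, s = 0 − 5·1 = -5, t = 1 − 5·(-23) = 116  (check: 811·(-5) + 35·116 = 5)
  q = 1: r = 1, s = 1 − 1·(-5) = 6, t = -23 − 1·116 = -139  (check: 811·6 + 35·(-139) = 1)
The row with r = 1 (the gcd) gives the Bezout coefficients s = 6, t = -139.
Result: 811 · (6) + 35 · (-139) = 1.

gcd(811, 35) = 1; s = 6, t = -139 (check: 811·6 + 35·(-139) = 1).


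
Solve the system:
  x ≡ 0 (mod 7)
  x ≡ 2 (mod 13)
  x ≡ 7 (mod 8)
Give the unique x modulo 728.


Moduli 7, 13, 8 are pairwise coprime; by CRT there is a unique solution modulo M = 7 · 13 · 8 = 728.
Solve pairwise, accumulating the modulus:
  Start with x ≡ 0 (mod 7).
  Combine with x ≡ 2 (mod 13): since gcd(7, 13) = 1, we get a unique residue mod 91.
    Write x = 0 + 7·t and substitute into x ≡ 2 (mod 13): 7·t ≡ 2 − 0 = 2 (mod 13).
    The inverse of 7 mod 13 is 2 (since 7·2 = 14 = 1·13 + 1), so t ≡ 2·2 = 4 ≡ 4 (mod 13).
    Then x = 0 + 7·4 = 28, valid modulo lcm(7, 13) = 91: x ≡ 28 (mod 91).
  Combine with x ≡ 7 (mod 8): since gcd(91, 8) = 1, we get a unique residue mod 728.
    Write x = 28 + 91·t and substitute into x ≡ 7 (mod 8): 91·t ≡ 7 − 28 = -21 (mod 8).
    Reduce coefficients mod 8: 3·t ≡ 3 (mod 8).
    The inverse of 3 mod 8 is 3 (since 3·3 = 9 = 1·8 + 1), so t ≡ 3·3 = 9 ≡ 1 (mod 8).
    Then x = 28 + 91·1 = 119, valid modulo lcm(91, 8) = 728: x ≡ 119 (mod 728).
Verify: 119 mod 7 = 0 ✓, 119 mod 13 = 2 ✓, 119 mod 8 = 7 ✓.

x ≡ 119 (mod 728).


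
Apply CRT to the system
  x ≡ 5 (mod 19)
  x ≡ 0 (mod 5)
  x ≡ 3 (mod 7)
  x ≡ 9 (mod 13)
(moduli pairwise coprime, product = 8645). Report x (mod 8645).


Product of moduli M = 19 · 5 · 7 · 13 = 8645.
Merge one congruence at a time:
  Start: x ≡ 5 (mod 19).
  Combine with x ≡ 0 (mod 5); new modulus lcm = 95.
    Write x = 5 + 19·t and substitute into x ≡ 0 (mod 5): 19·t ≡ 0 − 5 = -5 (mod 5).
    Reduce coefficients mod 5: 4·t ≡ 0 (mod 5).
    The inverse of 4 mod 5 is 4 (since 4·4 = 16 = 3·5 + 1), so t ≡ 4·0 = 0 ≡ 0 (mod 5).
    Then x = 5 + 19·0 = 5, valid modulo lcm(19, 5) = 95: x ≡ 5 (mod 95).
  Combine with x ≡ 3 (mod 7); new modulus lcm = 665.
    Write x = 5 + 95·t and substitute into x ≡ 3 (mod 7): 95·t ≡ 3 − 5 = -2 (mod 7).
    Reduce coefficients mod 7: 4·t ≡ 5 (mod 7).
    The inverse of 4 mod 7 is 2 (since 4·2 = 8 = 1·7 + 1), so t ≡ 2·5 = 10 ≡ 3 (mod 7).
    Then x = 5 + 95·3 = 290, valid modulo lcm(95, 7) = 665: x ≡ 290 (mod 665).
  Combine with x ≡ 9 (mod 13); new modulus lcm = 8645.
    Write x = 290 + 665·t and substitute into x ≡ 9 (mod 13): 665·t ≡ 9 − 290 = -281 (mod 13).
    Reduce coefficients mod 13: 2·t ≡ 5 (mod 13).
    The inverse of 2 mod 13 is 7 (since 2·7 = 14 = 1·13 + 1), so t ≡ 7·5 = 35 ≡ 9 (mod 13).
    Then x = 290 + 665·9 = 6275, valid modulo lcm(665, 13) = 8645: x ≡ 6275 (mod 8645).
Verify against each original: 6275 mod 19 = 5, 6275 mod 5 = 0, 6275 mod 7 = 3, 6275 mod 13 = 9.

x ≡ 6275 (mod 8645).


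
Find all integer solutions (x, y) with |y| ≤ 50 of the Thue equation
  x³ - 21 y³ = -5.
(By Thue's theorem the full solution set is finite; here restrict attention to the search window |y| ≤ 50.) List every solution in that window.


The equation is x³ - 21y³ = -5. For fixed y, x³ = 21·y³ − 5, so a solution requires the RHS to be a perfect cube.
Strategy: iterate y from -50 to 50, compute RHS = 21·y³ − 5, and check whether it is a (positive or negative) perfect cube.
Check small values of y:
  y = 0: RHS = -5 is not a perfect cube.
  y = 1: RHS = 16 is not a perfect cube.
  y = -1: RHS = -26 is not a perfect cube.
  y = 2: RHS = 163 is not a perfect cube.
  y = -2: RHS = -173 is not a perfect cube.
  y = 3: RHS = 562 is not a perfect cube.
  y = -3: RHS = -572 is not a perfect cube.
Continuing the search up to |y| = 50 finds no solutions either.
No (x, y) in the scanned range satisfies the equation.

No integer solutions with |y| ≤ 50.


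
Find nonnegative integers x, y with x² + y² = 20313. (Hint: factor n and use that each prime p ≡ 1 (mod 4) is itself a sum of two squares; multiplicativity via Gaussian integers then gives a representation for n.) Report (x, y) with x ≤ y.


Step 1: Factor n = 20313 = 3^2 · 37 · 61.
Step 2: Check the mod-4 condition on each prime factor: 3 ≡ 3 (mod 4), exponent 2 (must be even); 37 ≡ 1 (mod 4), exponent 1; 61 ≡ 1 (mod 4), exponent 1.
All primes ≡ 3 (mod 4) appear to even exponent (or don't appear), so by the two-squares theorem n IS expressible as a sum of two squares.
Step 3: Build a representation. Group n = k² · m with k = 3 and m = 37 · 61 = 2257 (a product of primes ≡ 1 (mod 4)); a representation of m scales to one of n via (k·x)² + (k·y)² = k²(x² + y²). Each prime p ≡ 1 (mod 4) is itself a sum of two squares; find a² by testing p − a² for a perfect square:
  37: 37 − 1² = 36 = 6² ⇒ 37 = 1² + 6².
  61: 61 − 1² = 60, 61 − 2² = 57, 61 − 3² = 52, 61 − 4² = 45, 61 − 5² = 36 = 6² ⇒ 61 = 5² + 6².
  Combine using the Brahmagupta–Fibonacci identity (a² + b²)(c² + d²) = (ac − bd)² + (ad + bc)² = (ac + bd)² + (ad − bc)²:
  37 · 61 = 2257: from (1² + 6²)(5² + 6²), take (1·5 − 6·6, 1·6 + 6·5) = (5 − 36, 6 + 30) = (-31, 36); dropping signs (only squares matter) gives (31, 36); check 31² + 36² = 961 + 1296 = 2257 ✓.
  Scale by k = 3: (3·31, 3·36) = (93, 108).
Step 4: Order so x ≤ y and verify: 93² + 108² = 8649 + 11664 = 20313 = n. ✓

n = 20313 = 93² + 108² (one valid representation with x ≤ y).


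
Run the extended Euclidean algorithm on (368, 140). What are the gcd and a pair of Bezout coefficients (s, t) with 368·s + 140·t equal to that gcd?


Euclidean algorithm on (368, 140) — divide until remainder is 0:
  368 = 2 · 140 + 88
  140 = 1 · 88 + 52
  88 = 1 · 52 + 36
  52 = 1 · 36 + 16
  36 = 2 · 16 + 4
  16 = 4 · 4 + 0
gcd(368, 140) = 4.
Track Bezout coefficients alongside the remainders: start with r₀ = 368 = a·1 + b·0 (s = 1, t = 0) and r₁ = 140 = a·0 + b·1 (s = 0, t = 1); each new remainder r_{k+1} = r_{k-1} − q_k·r_k inherits s_{k+1} = s_{k-1} − q_k·s_k, t_{k+1} = t_{k-1} − q_k·t_k, so r_k = a·s_k + b·t_k at every step:
  q = 2: r = 88, s = 1 − 2·0 = 1, t = 0 − 2·1 = -2  (check: 368·1 + 140·(-2) = 88)
  q = 1: r = 52, s = 0 − 1·1 = -1, t = 1 − 1·(-2) = 3  (check: 368·(-1) + 140·3 = 52)
  q = 1: r = 36, s = 1 − 1·(-1) = 2, t = -2 − 1·3 = -5  (check: 368·2 + 140·(-5) = 36)
  q = 1: r = 16, s = -1 − 1·2 = -3, t = 3 − 1·(-5) = 8  (check: 368·(-3) + 140·8 = 16)
  q = 2: r = 4, s = 2 − 2·(-3) = 8, t = -5 − 2·8 = -21  (check: 368·8 + 140·(-21) = 4)
The row with r = 4 (the gcd) gives the Bezout coefficients s = 8, t = -21.
Result: 368 · (8) + 140 · (-21) = 4.

gcd(368, 140) = 4; s = 8, t = -21 (check: 368·8 + 140·(-21) = 4).


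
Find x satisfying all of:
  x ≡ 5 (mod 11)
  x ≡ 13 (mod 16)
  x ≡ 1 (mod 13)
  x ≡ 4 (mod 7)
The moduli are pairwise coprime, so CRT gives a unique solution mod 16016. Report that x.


Product of moduli M = 11 · 16 · 13 · 7 = 16016.
Merge one congruence at a time:
  Start: x ≡ 5 (mod 11).
  Combine with x ≡ 13 (mod 16); new modulus lcm = 176.
    Write x = 5 + 11·t and substitute into x ≡ 13 (mod 16): 11·t ≡ 13 − 5 = 8 (mod 16).
    The inverse of 11 mod 16 is 3 (since 11·3 = 33 = 2·16 + 1), so t ≡ 3·8 = 24 ≡ 8 (mod 16).
    Then x = 5 + 11·8 = 93, valid modulo lcm(11, 16) = 176: x ≡ 93 (mod 176).
  Combine with x ≡ 1 (mod 13); new modulus lcm = 2288.
    Write x = 93 + 176·t and substitute into x ≡ 1 (mod 13): 176·t ≡ 1 − 93 = -92 (mod 13).
    Reduce coefficients mod 13: 7·t ≡ 12 (mod 13).
    The inverse of 7 mod 13 is 2 (since 7·2 = 14 = 1·13 + 1), so t ≡ 2·12 = 24 ≡ 11 (mod 13).
    Then x = 93 + 176·11 = 2029, valid modulo lcm(176, 13) = 2288: x ≡ 2029 (mod 2288).
  Combine with x ≡ 4 (mod 7); new modulus lcm = 16016.
    Write x = 2029 + 2288·t and substitute into x ≡ 4 (mod 7): 2288·t ≡ 4 − 2029 = -2025 (mod 7).
    Reduce coefficients mod 7: 6·t ≡ 5 (mod 7).
    The inverse of 6 mod 7 is 6 (since 6·6 = 36 = 5·7 + 1), so t ≡ 6·5 = 30 ≡ 2 (mod 7).
    Then x = 2029 + 2288·2 = 6605, valid modulo lcm(2288, 7) = 16016: x ≡ 6605 (mod 16016).
Verify against each original: 6605 mod 11 = 5, 6605 mod 16 = 13, 6605 mod 13 = 1, 6605 mod 7 = 4.

x ≡ 6605 (mod 16016).


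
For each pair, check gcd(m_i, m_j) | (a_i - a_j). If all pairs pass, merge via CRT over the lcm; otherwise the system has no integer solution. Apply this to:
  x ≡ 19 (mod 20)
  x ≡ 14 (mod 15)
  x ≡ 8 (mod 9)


Moduli 20, 15, 9 are not pairwise coprime, so CRT works modulo lcm(m_i) when all pairwise compatibility conditions hold.
Pairwise compatibility: gcd(m_i, m_j) must divide a_i - a_j for every pair.
Merge one congruence at a time:
  Start: x ≡ 19 (mod 20).
  Combine with x ≡ 14 (mod 15): gcd(20, 15) = 5; 14 - 19 = -5, which IS divisible by 5, so compatible.
    Write x = 19 + 20·t and substitute into x ≡ 14 (mod 15): 20·t ≡ 14 − 19 = -5 (mod 15).
    Divide the congruence (and modulus) by g = 5: 4·t ≡ -1 (mod 3).
    Reduce coefficients mod 3: 1·t ≡ 2 (mod 3).
    So t ≡ 2 (mod 3).
    Then x = 19 + 20·2 = 59, valid modulo lcm(20, 15) = 60: x ≡ 59 (mod 60).
  Combine with x ≡ 8 (mod 9): gcd(60, 9) = 3; 8 - 59 = -51, which IS divisible by 3, so compatible.
    Write x = 59 + 60·t and substitute into x ≡ 8 (mod 9): 60·t ≡ 8 − 59 = -51 (mod 9).
    Divide the congruence (and modulus) by g = 3: 20·t ≡ -17 (mod 3).
    Reduce coefficients mod 3: 2·t ≡ 1 (mod 3).
    The inverse of 2 mod 3 is 2 (since 2·2 = 4 = 1·3 + 1), so t ≡ 2·1 = 2 ≡ 2 (mod 3).
    Then x = 59 + 60·2 = 179, valid modulo lcm(60, 9) = 180: x ≡ 179 (mod 180).
Verify: 179 mod 20 = 19, 179 mod 15 = 14, 179 mod 9 = 8.

x ≡ 179 (mod 180).


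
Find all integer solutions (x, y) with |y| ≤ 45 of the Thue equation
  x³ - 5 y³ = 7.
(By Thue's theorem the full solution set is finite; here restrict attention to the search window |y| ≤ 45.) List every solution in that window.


The equation is x³ - 5y³ = 7. For fixed y, x³ = 5·y³ + 7, so a solution requires the RHS to be a perfect cube.
Strategy: iterate y from -45 to 45, compute RHS = 5·y³ + 7, and check whether it is a (positive or negative) perfect cube.
Check small values of y:
  y = 0: RHS = 7 is not a perfect cube.
  y = 1: RHS = 12 is not a perfect cube.
  y = -1: RHS = 2 is not a perfect cube.
  y = 2: RHS = 47 is not a perfect cube.
  y = -2: RHS = -33 is not a perfect cube.
  y = 3: RHS = 142 is not a perfect cube.
  y = -3: RHS = -128 is not a perfect cube.
Continuing the search up to |y| = 45 finds no solutions either.
No (x, y) in the scanned range satisfies the equation.

No integer solutions with |y| ≤ 45.


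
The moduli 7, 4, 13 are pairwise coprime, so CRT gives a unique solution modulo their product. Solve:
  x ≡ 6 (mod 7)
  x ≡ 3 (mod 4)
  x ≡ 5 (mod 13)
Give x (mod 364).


Moduli 7, 4, 13 are pairwise coprime; by CRT there is a unique solution modulo M = 7 · 4 · 13 = 364.
Solve pairwise, accumulating the modulus:
  Start with x ≡ 6 (mod 7).
  Combine with x ≡ 3 (mod 4): since gcd(7, 4) = 1, we get a unique residue mod 28.
    Write x = 6 + 7·t and substitute into x ≡ 3 (mod 4): 7·t ≡ 3 − 6 = -3 (mod 4).
    Reduce coefficients mod 4: 3·t ≡ 1 (mod 4).
    The inverse of 3 mod 4 is 3 (since 3·3 = 9 = 2·4 + 1), so t ≡ 3·1 = 3 ≡ 3 (mod 4).
    Then x = 6 + 7·3 = 27, valid modulo lcm(7, 4) = 28: x ≡ 27 (mod 28).
  Combine with x ≡ 5 (mod 13): since gcd(28, 13) = 1, we get a unique residue mod 364.
    Write x = 27 + 28·t and substitute into x ≡ 5 (mod 13): 28·t ≡ 5 − 27 = -22 (mod 13).
    Reduce coefficients mod 13: 2·t ≡ 4 (mod 13).
    The inverse of 2 mod 13 is 7 (since 2·7 = 14 = 1·13 + 1), so t ≡ 7·4 = 28 ≡ 2 (mod 13).
    Then x = 27 + 28·2 = 83, valid modulo lcm(28, 13) = 364: x ≡ 83 (mod 364).
Verify: 83 mod 7 = 6 ✓, 83 mod 4 = 3 ✓, 83 mod 13 = 5 ✓.

x ≡ 83 (mod 364).


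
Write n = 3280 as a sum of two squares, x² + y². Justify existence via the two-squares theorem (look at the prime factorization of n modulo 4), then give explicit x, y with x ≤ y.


Step 1: Factor n = 3280 = 2^4 · 5 · 41.
Step 2: Check the mod-4 condition on each prime factor: 2 = 2 (special); 5 ≡ 1 (mod 4), exponent 1; 41 ≡ 1 (mod 4), exponent 1.
All primes ≡ 3 (mod 4) appear to even exponent (or don't appear), so by the two-squares theorem n IS expressible as a sum of two squares.
Step 3: Build a representation. Group n = k² · m with k = 4 and m = 5 · 41 = 205 (a product of primes ≡ 1 (mod 4)); a representation of m scales to one of n via (k·x)² + (k·y)² = k²(x² + y²). Each prime p ≡ 1 (mod 4) is itself a sum of two squares; find a² by testing p − a² for a perfect square:
  5: 5 − 1² = 4 = 2² ⇒ 5 = 1² + 2².
  41: 41 − 1² = 40, 41 − 2² = 37, 41 − 3² = 32, 41 − 4² = 25 = 5² ⇒ 41 = 4² + 5².
  Combine using the Brahmagupta–Fibonacci identity (a² + b²)(c² + d²) = (ac − bd)² + (ad + bc)² = (ac + bd)² + (ad − bc)²:
  5 · 41 = 205: from (1² + 2²)(4² + 5²), take (1·4 − 2·5, 1·5 + 2·4) = (4 − 10, 5 + 8) = (-6, 13); dropping signs (only squares matter) gives (6, 13); check 6² + 13² = 36 + 169 = 205 ✓.
  Scale by k = 4: (4·6, 4·13) = (24, 52).
Step 4: Order so x ≤ y and verify: 24² + 52² = 576 + 2704 = 3280 = n. ✓

n = 3280 = 24² + 52² (one valid representation with x ≤ y).


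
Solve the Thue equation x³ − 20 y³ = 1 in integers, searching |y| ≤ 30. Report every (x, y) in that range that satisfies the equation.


The equation is x³ - 20y³ = 1. For fixed y, x³ = 20·y³ + 1, so a solution requires the RHS to be a perfect cube.
Strategy: iterate y from -30 to 30, compute RHS = 20·y³ + 1, and check whether it is a (positive or negative) perfect cube.
Check small values of y:
  y = 0: RHS = 1 = (1)³ ⇒ x = 1 works.
  y = 1: RHS = 21 is not a perfect cube.
  y = -1: RHS = -19 is not a perfect cube.
  y = 2: RHS = 161 is not a perfect cube.
  y = -2: RHS = -159 is not a perfect cube.
  y = 3: RHS = 541 is not a perfect cube.
  y = -3: RHS = -539 is not a perfect cube.
Continuing, at y = -7: RHS = -6859 = (-19)³ ⇒ x = -19 works.
Searching the remaining y in |y| ≤ 30 finds no further solutions.
Collected solutions: (1, 0), (-19, -7).

Solutions (with |y| ≤ 30): (1, 0), (-19, -7).


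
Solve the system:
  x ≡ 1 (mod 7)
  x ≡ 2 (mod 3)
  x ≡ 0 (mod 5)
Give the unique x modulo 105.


Moduli 7, 3, 5 are pairwise coprime; by CRT there is a unique solution modulo M = 7 · 3 · 5 = 105.
Solve pairwise, accumulating the modulus:
  Start with x ≡ 1 (mod 7).
  Combine with x ≡ 2 (mod 3): since gcd(7, 3) = 1, we get a unique residue mod 21.
    Write x = 1 + 7·t and substitute into x ≡ 2 (mod 3): 7·t ≡ 2 − 1 = 1 (mod 3).
    Reduce coefficients mod 3: 1·t ≡ 1 (mod 3).
    So t ≡ 1 (mod 3).
    Then x = 1 + 7·1 = 8, valid modulo lcm(7, 3) = 21: x ≡ 8 (mod 21).
  Combine with x ≡ 0 (mod 5): since gcd(21, 5) = 1, we get a unique residue mod 105.
    Write x = 8 + 21·t and substitute into x ≡ 0 (mod 5): 21·t ≡ 0 − 8 = -8 (mod 5).
    Reduce coefficients mod 5: 1·t ≡ 2 (mod 5).
    So t ≡ 2 (mod 5).
    Then x = 8 + 21·2 = 50, valid modulo lcm(21, 5) = 105: x ≡ 50 (mod 105).
Verify: 50 mod 7 = 1 ✓, 50 mod 3 = 2 ✓, 50 mod 5 = 0 ✓.

x ≡ 50 (mod 105).


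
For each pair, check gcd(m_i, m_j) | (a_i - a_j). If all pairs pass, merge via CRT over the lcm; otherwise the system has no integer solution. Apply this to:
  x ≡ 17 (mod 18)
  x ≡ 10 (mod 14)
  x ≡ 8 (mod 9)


Moduli 18, 14, 9 are not pairwise coprime, so CRT works modulo lcm(m_i) when all pairwise compatibility conditions hold.
Pairwise compatibility: gcd(m_i, m_j) must divide a_i - a_j for every pair.
Merge one congruence at a time:
  Start: x ≡ 17 (mod 18).
  Combine with x ≡ 10 (mod 14): gcd(18, 14) = 2, and 10 - 17 = -7 is NOT divisible by 2.
    ⇒ system is inconsistent (no integer solution).

No solution (the system is inconsistent).


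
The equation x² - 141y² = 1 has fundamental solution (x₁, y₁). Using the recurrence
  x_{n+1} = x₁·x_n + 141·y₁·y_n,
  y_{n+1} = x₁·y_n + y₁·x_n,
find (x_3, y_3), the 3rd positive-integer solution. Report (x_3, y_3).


Step 1: Find the fundamental solution (x₁, y₁) of x² - 141y² = 1.
  Expand √141 as a continued fraction. a₀ = ⌊√141⌋ = 11; iterate m_{k+1} = d_k·a_k − m_k, d_{k+1} = (141 − m_{k+1}²)/d_k, a_{k+1} = ⌊(a₀ + m_{k+1})/d_{k+1}⌋ (starting m₀ = 0, d₀ = 1), with convergents p_k = a_k·p_{k-1} + p_{k-2}, q_k = a_k·q_{k-1} + q_{k-2} (p₋₁ = 1, q₋₁ = 0):
  k = 0: a₀ = 11; p₀/q₀ = 11/1; p₀² − 141·q₀² = 121 − 141 = -20.
  k = 1: m = 11, d = 20, a = ⌊(11 + 11)/20⌋ = 1; p/q = (1·11 + 1)/(1·1 + 0) = 12/1; p² − 141·q² = 144 − 141 = 3.
  k = 2: m = 9, d = 3, a = ⌊(11 + 9)/3⌋ = 6; p/q = (6·12 + 11)/(6·1 + 1) = 83/7; p² − 141·q² = 6889 − 6909 = -20.
  k = 3: m = 9, d = 20, a = ⌊(11 + 9)/20⌋ = 1; p/q = (1·83 + 12)/(1·7 + 1) = 95/8; p² − 141·q² = 9025 − 9024 = 1.
  The first convergent with p² − 141·q² = 1 gives the fundamental solution (x₁, y₁) = (95, 8).
Step 2: Apply the recurrence (x_{n+1}, y_{n+1}) = (x₁x_n + 141y₁y_n, x₁y_n + y₁x_n) repeatedly.
  From (x_1, y_1) = (95, 8): x_2 = 95·95 + 141·8·8 = 18049; y_2 = 95·8 + 8·95 = 1520.
  From (x_2, y_2) = (18049, 1520): x_3 = 95·18049 + 141·8·1520 = 3429215; y_3 = 95·1520 + 8·18049 = 288792.
Step 3: Verify x_3² - 141·y_3² = 11759515516225 - 11759515516224 = 1 (should be 1). ✓

(x_1, y_1) = (95, 8); (x_3, y_3) = (3429215, 288792).


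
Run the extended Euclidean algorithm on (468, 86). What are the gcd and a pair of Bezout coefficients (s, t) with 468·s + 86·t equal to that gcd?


Euclidean algorithm on (468, 86) — divide until remainder is 0:
  468 = 5 · 86 + 38
  86 = 2 · 38 + 10
  38 = 3 · 10 + 8
  10 = 1 · 8 + 2
  8 = 4 · 2 + 0
gcd(468, 86) = 2.
Track Bezout coefficients alongside the remainders: start with r₀ = 468 = a·1 + b·0 (s = 1, t = 0) and r₁ = 86 = a·0 + b·1 (s = 0, t = 1); each new remainder r_{k+1} = r_{k-1} − q_k·r_k inherits s_{k+1} = s_{k-1} − q_k·s_k, t_{k+1} = t_{k-1} − q_k·t_k, so r_k = a·s_k + b·t_k at every step:
  q = 5: r = 38, s = 1 − 5·0 = 1, t = 0 − 5·1 = -5  (check: 468·1 + 86·(-5) = 38)
  q = 2: r = 10, s = 0 − 2·1 = -2, t = 1 − 2·(-5) = 11  (check: 468·(-2) + 86·11 = 10)
  q = 3: r = 8, s = 1 − 3·(-2) = 7, t = -5 − 3·11 = -38  (check: 468·7 + 86·(-38) = 8)
  q = 1: r = 2, s = -2 − 1·7 = -9, t = 11 − 1·(-38) = 49  (check: 468·(-9) + 86·49 = 2)
The row with r = 2 (the gcd) gives the Bezout coefficients s = -9, t = 49.
Result: 468 · (-9) + 86 · (49) = 2.

gcd(468, 86) = 2; s = -9, t = 49 (check: 468·(-9) + 86·49 = 2).


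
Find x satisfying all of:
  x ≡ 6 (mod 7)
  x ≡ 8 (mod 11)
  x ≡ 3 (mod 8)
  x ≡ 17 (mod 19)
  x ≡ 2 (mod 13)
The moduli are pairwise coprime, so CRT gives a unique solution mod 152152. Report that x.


Product of moduli M = 7 · 11 · 8 · 19 · 13 = 152152.
Merge one congruence at a time:
  Start: x ≡ 6 (mod 7).
  Combine with x ≡ 8 (mod 11); new modulus lcm = 77.
    Write x = 6 + 7·t and substitute into x ≡ 8 (mod 11): 7·t ≡ 8 − 6 = 2 (mod 11).
    The inverse of 7 mod 11 is 8 (since 7·8 = 56 = 5·11 + 1), so t ≡ 8·2 = 16 ≡ 5 (mod 11).
    Then x = 6 + 7·5 = 41, valid modulo lcm(7, 11) = 77: x ≡ 41 (mod 77).
  Combine with x ≡ 3 (mod 8); new modulus lcm = 616.
    Write x = 41 + 77·t and substitute into x ≡ 3 (mod 8): 77·t ≡ 3 − 41 = -38 (mod 8).
    Reduce coefficients mod 8: 5·t ≡ 2 (mod 8).
    The inverse of 5 mod 8 is 5 (since 5·5 = 25 = 3·8 + 1), so t ≡ 5·2 = 10 ≡ 2 (mod 8).
    Then x = 41 + 77·2 = 195, valid modulo lcm(77, 8) = 616: x ≡ 195 (mod 616).
  Combine with x ≡ 17 (mod 19); new modulus lcm = 11704.
    Write x = 195 + 616·t and substitute into x ≡ 17 (mod 19): 616·t ≡ 17 − 195 = -178 (mod 19).
    Reduce coefficients mod 19: 8·t ≡ 12 (mod 19).
    The inverse of 8 mod 19 is 12 (since 8·12 = 96 = 5·19 + 1), so t ≡ 12·12 = 144 ≡ 11 (mod 19).
    Then x = 195 + 616·11 = 6971, valid modulo lcm(616, 19) = 11704: x ≡ 6971 (mod 11704).
  Combine with x ≡ 2 (mod 13); new modulus lcm = 152152.
    Write x = 6971 + 11704·t and substitute into x ≡ 2 (mod 13): 11704·t ≡ 2 − 6971 = -6969 (mod 13).
    Reduce coefficients mod 13: 4·t ≡ 12 (mod 13).
    The inverse of 4 mod 13 is 10 (since 4·10 = 40 = 3·13 + 1), so t ≡ 10·12 = 120 ≡ 3 (mod 13).
    Then x = 6971 + 11704·3 = 42083, valid modulo lcm(11704, 13) = 152152: x ≡ 42083 (mod 152152).
Verify against each original: 42083 mod 7 = 6, 42083 mod 11 = 8, 42083 mod 8 = 3, 42083 mod 19 = 17, 42083 mod 13 = 2.

x ≡ 42083 (mod 152152).


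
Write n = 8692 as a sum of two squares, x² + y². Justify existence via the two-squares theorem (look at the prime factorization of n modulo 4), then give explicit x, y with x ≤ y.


Step 1: Factor n = 8692 = 2^2 · 41 · 53.
Step 2: Check the mod-4 condition on each prime factor: 2 = 2 (special); 41 ≡ 1 (mod 4), exponent 1; 53 ≡ 1 (mod 4), exponent 1.
All primes ≡ 3 (mod 4) appear to even exponent (or don't appear), so by the two-squares theorem n IS expressible as a sum of two squares.
Step 3: Build a representation. Group n = k² · m with k = 2 and m = 41 · 53 = 2173 (a product of primes ≡ 1 (mod 4)); a representation of m scales to one of n via (k·x)² + (k·y)² = k²(x² + y²). Each prime p ≡ 1 (mod 4) is itself a sum of two squares; find a² by testing p − a² for a perfect square:
  41: 41 − 1² = 40, 41 − 2² = 37, 41 − 3² = 32, 41 − 4² = 25 = 5² ⇒ 41 = 4² + 5².
  53: 53 − 1² = 52, 53 − 2² = 49 = 7² ⇒ 53 = 2² + 7².
  Combine using the Brahmagupta–Fibonacci identity (a² + b²)(c² + d²) = (ac − bd)² + (ad + bc)² = (ac + bd)² + (ad − bc)²:
  41 · 53 = 2173: from (4² + 5²)(2² + 7²), take (4·2 − 5·7, 4·7 + 5·2) = (8 − 35, 28 + 10) = (-27, 38); dropping signs (only squares matter) gives (27, 38); check 27² + 38² = 729 + 1444 = 2173 ✓.
  Scale by k = 2: (2·27, 2·38) = (54, 76).
Step 4: Order so x ≤ y and verify: 54² + 76² = 2916 + 5776 = 8692 = n. ✓

n = 8692 = 54² + 76² (one valid representation with x ≤ y).


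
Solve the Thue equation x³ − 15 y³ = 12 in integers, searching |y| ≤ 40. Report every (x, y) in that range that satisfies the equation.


The equation is x³ - 15y³ = 12. For fixed y, x³ = 15·y³ + 12, so a solution requires the RHS to be a perfect cube.
Strategy: iterate y from -40 to 40, compute RHS = 15·y³ + 12, and check whether it is a (positive or negative) perfect cube.
Check small values of y:
  y = 0: RHS = 12 is not a perfect cube.
  y = 1: RHS = 27 = (3)³ ⇒ x = 3 works.
  y = -1: RHS = -3 is not a perfect cube.
  y = 2: RHS = 132 is not a perfect cube.
  y = -2: RHS = -108 is not a perfect cube.
  y = 3: RHS = 417 is not a perfect cube.
  y = -3: RHS = -393 is not a perfect cube.
Continuing the search up to |y| = 40 finds no further solutions beyond those listed.
Collected solutions: (3, 1).

Solutions (with |y| ≤ 40): (3, 1).


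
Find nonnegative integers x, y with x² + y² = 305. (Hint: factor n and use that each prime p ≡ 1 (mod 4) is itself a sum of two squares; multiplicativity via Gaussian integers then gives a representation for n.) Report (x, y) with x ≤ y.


Step 1: Factor n = 305 = 5 · 61.
Step 2: Check the mod-4 condition on each prime factor: 5 ≡ 1 (mod 4), exponent 1; 61 ≡ 1 (mod 4), exponent 1.
All primes ≡ 3 (mod 4) appear to even exponent (or don't appear), so by the two-squares theorem n IS expressible as a sum of two squares.
Step 3: Build a representation. Here n = 5 · 61 is a product of primes ≡ 1 (mod 4). Each prime p ≡ 1 (mod 4) is itself a sum of two squares; find a² by testing p − a² for a perfect square:
  5: 5 − 1² = 4 = 2² ⇒ 5 = 1² + 2².
  61: 61 − 1² = 60, 61 − 2² = 57, 61 − 3² = 52, 61 − 4² = 45, 61 − 5² = 36 = 6² ⇒ 61 = 5² + 6².
  Combine using the Brahmagupta–Fibonacci identity (a² + b²)(c² + d²) = (ac − bd)² + (ad + bc)² = (ac + bd)² + (ad − bc)²:
  5 · 61 = 305: from (1² + 2²)(5² + 6²), take (1·5 − 2·6, 1·6 + 2·5) = (5 − 12, 6 + 10) = (-7, 16); dropping signs (only squares matter) gives (7, 16); check 7² + 16² = 49 + 256 = 305 ✓.
Step 4: Order so x ≤ y and verify: 7² + 16² = 49 + 256 = 305 = n. ✓

n = 305 = 7² + 16² (one valid representation with x ≤ y).


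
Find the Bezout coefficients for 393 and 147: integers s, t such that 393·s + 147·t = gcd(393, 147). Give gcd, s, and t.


Euclidean algorithm on (393, 147) — divide until remainder is 0:
  393 = 2 · 147 + 99
  147 = 1 · 99 + 48
  99 = 2 · 48 + 3
  48 = 16 · 3 + 0
gcd(393, 147) = 3.
Track Bezout coefficients alongside the remainders: start with r₀ = 393 = a·1 + b·0 (s = 1, t = 0) and r₁ = 147 = a·0 + b·1 (s = 0, t = 1); each new remainder r_{k+1} = r_{k-1} − q_k·r_k inherits s_{k+1} = s_{k-1} − q_k·s_k, t_{k+1} = t_{k-1} − q_k·t_k, so r_k = a·s_k + b·t_k at every step:
  q = 2: r = 99, s = 1 − 2·0 = 1, t = 0 − 2·1 = -2  (check: 393·1 + 147·(-2) = 99)
  q = 1: r = 48, s = 0 − 1·1 = -1, t = 1 − 1·(-2) = 3  (check: 393·(-1) + 147·3 = 48)
  q = 2: r = 3, s = 1 − 2·(-1) = 3, t = -2 − 2·3 = -8  (check: 393·3 + 147·(-8) = 3)
The row with r = 3 (the gcd) gives the Bezout coefficients s = 3, t = -8.
Result: 393 · (3) + 147 · (-8) = 3.

gcd(393, 147) = 3; s = 3, t = -8 (check: 393·3 + 147·(-8) = 3).


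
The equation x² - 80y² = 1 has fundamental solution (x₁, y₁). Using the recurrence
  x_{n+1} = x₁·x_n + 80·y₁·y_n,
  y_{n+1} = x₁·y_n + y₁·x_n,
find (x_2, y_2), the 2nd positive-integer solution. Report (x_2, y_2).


Step 1: Find the fundamental solution (x₁, y₁) of x² - 80y² = 1.
  Expand √80 as a continued fraction. a₀ = ⌊√80⌋ = 8; iterate m_{k+1} = d_k·a_k − m_k, d_{k+1} = (80 − m_{k+1}²)/d_k, a_{k+1} = ⌊(a₀ + m_{k+1})/d_{k+1}⌋ (starting m₀ = 0, d₀ = 1), with convergents p_k = a_k·p_{k-1} + p_{k-2}, q_k = a_k·q_{k-1} + q_{k-2} (p₋₁ = 1, q₋₁ = 0):
  k = 0: a₀ = 8; p₀/q₀ = 8/1; p₀² − 80·q₀² = 64 − 80 = -16.
  k = 1: m = 8, d = 16, a = ⌊(8 + 8)/16⌋ = 1; p/q = (1·8 + 1)/(1·1 + 0) = 9/1; p² − 80·q² = 81 − 80 = 1.
  The first convergent with p² − 80·q² = 1 gives the fundamental solution (x₁, y₁) = (9, 1).
Step 2: Apply the recurrence (x_{n+1}, y_{n+1}) = (x₁x_n + 80y₁y_n, x₁y_n + y₁x_n) repeatedly.
  From (x_1, y_1) = (9, 1): x_2 = 9·9 + 80·1·1 = 161; y_2 = 9·1 + 1·9 = 18.
Step 3: Verify x_2² - 80·y_2² = 25921 - 25920 = 1 (should be 1). ✓

(x_1, y_1) = (9, 1); (x_2, y_2) = (161, 18).


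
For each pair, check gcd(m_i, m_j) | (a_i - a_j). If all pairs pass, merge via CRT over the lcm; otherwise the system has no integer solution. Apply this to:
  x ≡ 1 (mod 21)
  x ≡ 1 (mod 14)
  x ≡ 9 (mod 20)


Moduli 21, 14, 20 are not pairwise coprime, so CRT works modulo lcm(m_i) when all pairwise compatibility conditions hold.
Pairwise compatibility: gcd(m_i, m_j) must divide a_i - a_j for every pair.
Merge one congruence at a time:
  Start: x ≡ 1 (mod 21).
  Combine with x ≡ 1 (mod 14): gcd(21, 14) = 7; 1 - 1 = 0, which IS divisible by 7, so compatible.
    Write x = 1 + 21·t and substitute into x ≡ 1 (mod 14): 21·t ≡ 1 − 1 = 0 (mod 14).
    Divide the congruence (and modulus) by g = 7: 3·t ≡ 0 (mod 2).
    Reduce coefficients mod 2: 1·t ≡ 0 (mod 2).
    So t ≡ 0 (mod 2).
    Then x = 1 + 21·0 = 1, valid modulo lcm(21, 14) = 42: x ≡ 1 (mod 42).
  Combine with x ≡ 9 (mod 20): gcd(42, 20) = 2; 9 - 1 = 8, which IS divisible by 2, so compatible.
    Write x = 1 + 42·t and substitute into x ≡ 9 (mod 20): 42·t ≡ 9 − 1 = 8 (mod 20).
    Divide the congruence (and modulus) by g = 2: 21·t ≡ 4 (mod 10).
    Reduce coefficients mod 10: 1·t ≡ 4 (mod 10).
    So t ≡ 4 (mod 10).
    Then x = 1 + 42·4 = 169, valid modulo lcm(42, 20) = 420: x ≡ 169 (mod 420).
Verify: 169 mod 21 = 1, 169 mod 14 = 1, 169 mod 20 = 9.

x ≡ 169 (mod 420).
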